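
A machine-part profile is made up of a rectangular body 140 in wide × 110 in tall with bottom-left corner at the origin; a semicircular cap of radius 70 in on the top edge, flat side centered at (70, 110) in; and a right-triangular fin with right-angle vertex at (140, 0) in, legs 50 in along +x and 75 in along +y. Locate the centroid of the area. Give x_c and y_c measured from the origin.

rectangular body: A = 140 × 110 = 15400.00, centroid at (70.00, 55.00).
semicircular top: A = ½π·70² = 7696.90, centroid at (70.00, 139.71).
triangular fin: A = ½·50·75 = 1875.00, centroid at (156.67, 25.00).
ΣA = 24971.90 in², ΣAx_c = 1910533.14 in³, ΣAy_c = 1969200.89 in³.
x_c = 1910533.14/24971.90 = 76.51 in; y_c = 1969200.89/24971.90 = 78.86 in.

x_c = 76.51 in, y_c = 78.86 in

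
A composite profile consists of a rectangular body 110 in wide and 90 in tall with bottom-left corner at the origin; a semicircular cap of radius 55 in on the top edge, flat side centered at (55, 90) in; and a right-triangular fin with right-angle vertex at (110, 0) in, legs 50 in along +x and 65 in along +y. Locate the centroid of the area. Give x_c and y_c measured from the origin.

x_c = 62.15 in, y_c = 62.62 in

rectangular body: A = 110 × 90 = 9900.00, centroid at (55.00, 45.00).
semicircular top: A = ½π·55² = 4751.66, centroid at (55.00, 113.34).
triangular fin: A = ½·50·65 = 1625.00, centroid at (126.67, 21.67).
ΣA = 16276.66 in²
ΣAx_c = (9900.00)(55.00) + (4751.66)(55.00) + (1625.00)(126.67) = 1011674.57 in³
ΣAy_c = (9900.00)(45.00) + (4751.66)(113.34) + (1625.00)(21.67) = 1019274.30 in³
x_c = 1011674.57 / 16276.66 = 62.15 in
y_c = 1019274.30 / 16276.66 = 62.62 in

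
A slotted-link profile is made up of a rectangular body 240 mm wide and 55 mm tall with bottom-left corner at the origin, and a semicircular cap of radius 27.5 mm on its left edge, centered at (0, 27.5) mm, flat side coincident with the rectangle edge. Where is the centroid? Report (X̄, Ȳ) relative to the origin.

Part | A | x̄ᵢ | ȳᵢ | A·x̄ᵢ | A·ȳᵢ
rectangular body | 13200.00 | 120.00 | 27.50 | 1584000.00 | 363000.00
semicircular end | 1187.91 | -11.67 | 27.50 | -13864.58 | 32667.65
Σ | 14387.91 |  |  | 1570135.42 | 395667.65
X̄ = 1570135.42 / 14387.91 = 109.13 mm
Ȳ = 395667.65 / 14387.91 = 27.50 mm

X̄ = 109.13 mm, Ȳ = 27.50 mm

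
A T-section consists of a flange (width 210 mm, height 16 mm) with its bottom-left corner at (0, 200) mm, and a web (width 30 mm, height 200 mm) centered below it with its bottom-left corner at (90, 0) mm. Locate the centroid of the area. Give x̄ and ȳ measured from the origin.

x̄ = 105.00 mm, ȳ = 138.77 mm

Part | A | x̄ᵢ | ȳᵢ | A·x̄ᵢ | A·ȳᵢ
web | 6000.00 | 105.00 | 100.00 | 630000.00 | 600000.00
flange | 3360.00 | 105.00 | 208.00 | 352800.00 | 698880.00
Σ | 9360.00 |  |  | 982800.00 | 1298880.00
x̄ = 982800.00 / 9360.00 = 105.00 mm
ȳ = 1298880.00 / 9360.00 = 138.77 mm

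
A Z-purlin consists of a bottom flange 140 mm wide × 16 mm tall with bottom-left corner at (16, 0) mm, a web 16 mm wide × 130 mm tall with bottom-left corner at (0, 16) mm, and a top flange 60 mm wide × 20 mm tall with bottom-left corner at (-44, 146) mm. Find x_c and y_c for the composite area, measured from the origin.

x_c = 34.87 mm, y_c = 67.68 mm

bottom flange: A = 140 × 16 = 2240.00, centroid at (86.00, 8.00).
web: A = 16 × 130 = 2080.00, centroid at (8.00, 81.00).
top flange: A = 60 × 20 = 1200.00, centroid at (-14.00, 156.00).
ΣA = 5520.00 mm², ΣAx_c = 192480.00 mm³, ΣAy_c = 373600.00 mm³.
x_c = 192480.00/5520.00 = 34.87 mm; y_c = 373600.00/5520.00 = 67.68 mm.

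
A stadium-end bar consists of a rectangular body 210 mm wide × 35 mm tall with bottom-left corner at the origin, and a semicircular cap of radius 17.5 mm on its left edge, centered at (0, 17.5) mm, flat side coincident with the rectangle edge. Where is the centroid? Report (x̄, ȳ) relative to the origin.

Part | A | x̄ᵢ | ȳᵢ | A·x̄ᵢ | A·ȳᵢ
rectangular body | 7350.00 | 105.00 | 17.50 | 771750.00 | 128625.00
semicircular end | 481.06 | -7.43 | 17.50 | -3572.92 | 8418.49
Σ | 7831.06 |  |  | 768177.08 | 137043.49
x̄ = 768177.08 / 7831.06 = 98.09 mm
ȳ = 137043.49 / 7831.06 = 17.50 mm

x̄ = 98.09 mm, ȳ = 17.50 mm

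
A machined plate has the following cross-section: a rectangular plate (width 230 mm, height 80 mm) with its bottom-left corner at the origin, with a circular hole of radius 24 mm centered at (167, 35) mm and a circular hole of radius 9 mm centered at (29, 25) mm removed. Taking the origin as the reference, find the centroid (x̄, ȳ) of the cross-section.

plate: A = 230 × 80 = 18400.00, centroid at (115.00, 40.00).
hole 1: A = −π·24² = -1809.56, centroid at (167.00, 35.00).
hole 2: A = −π·9² = -254.47, centroid at (29.00, 25.00).
ΣA = 16335.97 mm²
ΣAx̄ = (18400.00)(115.00) + (-1809.56)(167.00) + (-254.47)(29.00) = 1806424.32 mm³
ΣAȳ = (18400.00)(40.00) + (-1809.56)(35.00) + (-254.47)(25.00) = 666303.77 mm³
x̄ = 1806424.32 / 16335.97 = 110.58 mm
ȳ = 666303.77 / 16335.97 = 40.79 mm

x̄ = 110.58 mm, ȳ = 40.79 mm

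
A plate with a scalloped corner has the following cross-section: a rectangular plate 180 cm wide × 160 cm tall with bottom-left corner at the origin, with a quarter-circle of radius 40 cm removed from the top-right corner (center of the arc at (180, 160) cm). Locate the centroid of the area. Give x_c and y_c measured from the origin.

x_c = 86.67 cm, y_c = 77.12 cm

plate: A = 180 × 160 = 28800.00, centroid at (90.00, 80.00).
removed quarter-circle: A = −¼π·40² = -1256.64, centroid at (163.02, 143.02).
ΣA = 27543.36 cm²
ΣAx_c = (28800.00)(90.00) + (-1256.64)(163.02) = 2387138.66 cm³
ΣAy_c = (28800.00)(80.00) + (-1256.64)(143.02) = 2124271.40 cm³
x_c = 2387138.66 / 27543.36 = 86.67 cm
y_c = 2124271.40 / 27543.36 = 77.12 cm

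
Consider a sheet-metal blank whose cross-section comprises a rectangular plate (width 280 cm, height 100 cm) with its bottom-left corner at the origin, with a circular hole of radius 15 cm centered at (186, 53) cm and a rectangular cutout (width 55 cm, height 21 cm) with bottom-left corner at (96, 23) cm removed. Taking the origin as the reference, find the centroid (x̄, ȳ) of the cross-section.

x̄ = 139.49 cm, ȳ = 50.65 cm

Part | A | x̄ᵢ | ȳᵢ | A·x̄ᵢ | A·ȳᵢ
plate | 28000.00 | 140.00 | 50.00 | 3920000.00 | 1400000.00
hole 1 | -706.86 | 186.00 | 53.00 | -131475.65 | -37463.49
hole 2 | -1155.00 | 123.50 | 33.50 | -142642.50 | -38692.50
Σ | 26138.14 |  |  | 3645881.85 | 1323844.01
x̄ = 3645881.85 / 26138.14 = 139.49 cm
ȳ = 1323844.01 / 26138.14 = 50.65 cm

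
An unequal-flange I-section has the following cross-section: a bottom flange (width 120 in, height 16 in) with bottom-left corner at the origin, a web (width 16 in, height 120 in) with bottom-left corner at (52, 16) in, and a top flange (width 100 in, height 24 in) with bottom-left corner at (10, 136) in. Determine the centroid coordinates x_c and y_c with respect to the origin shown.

bottom flange: A = 120 × 16 = 1920.00, centroid at (60.00, 8.00).
web: A = 16 × 120 = 1920.00, centroid at (60.00, 76.00).
top flange: A = 100 × 24 = 2400.00, centroid at (60.00, 148.00).
ΣA = 6240.00 in²
ΣAx_c = (1920.00)(60.00) + (1920.00)(60.00) + (2400.00)(60.00) = 374400.00 in³
ΣAy_c = (1920.00)(8.00) + (1920.00)(76.00) + (2400.00)(148.00) = 516480.00 in³
x_c = 374400.00 / 6240.00 = 60.00 in
y_c = 516480.00 / 6240.00 = 82.77 in

x_c = 60.00 in, y_c = 82.77 in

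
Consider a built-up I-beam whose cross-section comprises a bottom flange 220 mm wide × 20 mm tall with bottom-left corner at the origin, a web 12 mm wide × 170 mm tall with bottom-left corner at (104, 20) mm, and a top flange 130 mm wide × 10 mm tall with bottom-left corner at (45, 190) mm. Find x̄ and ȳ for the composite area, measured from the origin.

Part | A | x̄ᵢ | ȳᵢ | A·x̄ᵢ | A·ȳᵢ
bottom flange | 4400.00 | 110.00 | 10.00 | 484000.00 | 44000.00
web | 2040.00 | 110.00 | 105.00 | 224400.00 | 214200.00
top flange | 1300.00 | 110.00 | 195.00 | 143000.00 | 253500.00
Σ | 7740.00 |  |  | 851400.00 | 511700.00
x̄ = 851400.00 / 7740.00 = 110.00 mm
ȳ = 511700.00 / 7740.00 = 66.11 mm

x̄ = 110.00 mm, ȳ = 66.11 mm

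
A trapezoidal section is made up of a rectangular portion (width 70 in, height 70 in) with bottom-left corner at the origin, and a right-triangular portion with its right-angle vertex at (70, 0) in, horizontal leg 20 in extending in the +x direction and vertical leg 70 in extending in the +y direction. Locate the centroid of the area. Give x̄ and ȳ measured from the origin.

x̄ = 40.21 in, ȳ = 33.54 in

rectangular portion: A = 70 × 70 = 4900.00, centroid at (35.00, 35.00).
triangular portion: A = ½·20·70 = 700.00, centroid at (76.67, 23.33).
ΣA = 5600.00 in², ΣAx̄ = 225166.67 in³, ΣAȳ = 187833.33 in³.
x̄ = 225166.67/5600.00 = 40.21 in; ȳ = 187833.33/5600.00 = 33.54 in.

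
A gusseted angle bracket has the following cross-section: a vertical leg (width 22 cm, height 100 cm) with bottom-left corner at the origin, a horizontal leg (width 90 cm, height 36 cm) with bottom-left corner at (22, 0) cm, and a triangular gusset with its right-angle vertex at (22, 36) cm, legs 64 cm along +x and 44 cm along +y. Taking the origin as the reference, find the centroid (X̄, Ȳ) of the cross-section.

X̄ = 44.14 cm, Ȳ = 35.00 cm

vertical leg: A = 22 × 100 = 2200.00, centroid at (11.00, 50.00).
horizontal leg: A = 90 × 36 = 3240.00, centroid at (67.00, 18.00).
gusset: A = ½·64·44 = 1408.00, centroid at (43.33, 50.67).
ΣA = 6848.00 cm²
ΣAX̄ = (2200.00)(11.00) + (3240.00)(67.00) + (1408.00)(43.33) = 302293.33 cm³
ΣAȲ = (2200.00)(50.00) + (3240.00)(18.00) + (1408.00)(50.67) = 239658.67 cm³
X̄ = 302293.33 / 6848.00 = 44.14 cm
Ȳ = 239658.67 / 6848.00 = 35.00 cm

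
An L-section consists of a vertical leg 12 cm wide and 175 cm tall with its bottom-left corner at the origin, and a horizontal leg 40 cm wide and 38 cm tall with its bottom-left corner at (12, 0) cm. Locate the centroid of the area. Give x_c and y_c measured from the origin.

Part | A | x̄ᵢ | ȳᵢ | A·x̄ᵢ | A·ȳᵢ
vertical leg | 2100.00 | 6.00 | 87.50 | 12600.00 | 183750.00
horizontal leg | 1520.00 | 32.00 | 19.00 | 48640.00 | 28880.00
Σ | 3620.00 |  |  | 61240.00 | 212630.00
x_c = 61240.00 / 3620.00 = 16.92 cm
y_c = 212630.00 / 3620.00 = 58.74 cm

x_c = 16.92 cm, y_c = 58.74 cm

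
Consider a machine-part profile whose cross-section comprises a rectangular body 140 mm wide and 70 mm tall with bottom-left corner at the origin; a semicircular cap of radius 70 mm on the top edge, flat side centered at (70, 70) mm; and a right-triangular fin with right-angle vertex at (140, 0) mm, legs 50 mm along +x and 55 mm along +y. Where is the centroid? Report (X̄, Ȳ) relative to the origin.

X̄ = 76.31 mm, Ȳ = 60.18 mm

rectangular body: A = 140 × 70 = 9800.00, centroid at (70.00, 35.00).
semicircular top: A = ½π·70² = 7696.90, centroid at (70.00, 99.71).
triangular fin: A = ½·50·55 = 1375.00, centroid at (156.67, 18.33).
ΣA = 18871.90 mm²
ΣAX̄ = (9800.00)(70.00) + (7696.90)(70.00) + (1375.00)(156.67) = 1440199.81 mm³
ΣAȲ = (9800.00)(35.00) + (7696.90)(99.71) + (1375.00)(18.33) = 1135658.14 mm³
X̄ = 1440199.81 / 18871.90 = 76.31 mm
Ȳ = 1135658.14 / 18871.90 = 60.18 mm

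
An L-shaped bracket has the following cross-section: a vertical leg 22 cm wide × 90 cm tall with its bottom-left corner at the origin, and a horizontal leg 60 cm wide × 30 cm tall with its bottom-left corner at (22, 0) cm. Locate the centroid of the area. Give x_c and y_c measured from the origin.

vertical leg: A = 22 × 90 = 1980.00, centroid at (11.00, 45.00).
horizontal leg: A = 60 × 30 = 1800.00, centroid at (52.00, 15.00).
ΣA = 3780.00 cm², ΣAx_c = 115380.00 cm³, ΣAy_c = 116100.00 cm³.
x_c = 115380.00/3780.00 = 30.52 cm; y_c = 116100.00/3780.00 = 30.71 cm.

x_c = 30.52 cm, y_c = 30.71 cm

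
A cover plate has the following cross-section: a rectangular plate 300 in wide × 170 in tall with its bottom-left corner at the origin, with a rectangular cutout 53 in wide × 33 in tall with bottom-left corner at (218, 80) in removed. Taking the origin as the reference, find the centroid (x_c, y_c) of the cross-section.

x_c = 146.64 in, y_c = 84.59 in

plate: A = 300 × 170 = 51000.00, centroid at (150.00, 85.00).
hole: A = −(53 × 33) = -1749.00, centroid at (244.50, 96.50).
ΣA = 49251.00 in²
ΣAx_c = (51000.00)(150.00) + (-1749.00)(244.50) = 7222369.50 in³
ΣAy_c = (51000.00)(85.00) + (-1749.00)(96.50) = 4166221.50 in³
x_c = 7222369.50 / 49251.00 = 146.64 in
y_c = 4166221.50 / 49251.00 = 84.59 in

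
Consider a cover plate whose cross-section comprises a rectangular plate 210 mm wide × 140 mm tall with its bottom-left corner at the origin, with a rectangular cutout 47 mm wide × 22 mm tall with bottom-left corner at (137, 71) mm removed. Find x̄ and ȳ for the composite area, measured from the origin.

plate: A = 210 × 140 = 29400.00, centroid at (105.00, 70.00).
hole: A = −(47 × 22) = -1034.00, centroid at (160.50, 82.00).
ΣA = 28366.00 mm²
ΣAx̄ = (29400.00)(105.00) + (-1034.00)(160.50) = 2921043.00 mm³
ΣAȳ = (29400.00)(70.00) + (-1034.00)(82.00) = 1973212.00 mm³
x̄ = 2921043.00 / 28366.00 = 102.98 mm
ȳ = 1973212.00 / 28366.00 = 69.56 mm

x̄ = 102.98 mm, ȳ = 69.56 mm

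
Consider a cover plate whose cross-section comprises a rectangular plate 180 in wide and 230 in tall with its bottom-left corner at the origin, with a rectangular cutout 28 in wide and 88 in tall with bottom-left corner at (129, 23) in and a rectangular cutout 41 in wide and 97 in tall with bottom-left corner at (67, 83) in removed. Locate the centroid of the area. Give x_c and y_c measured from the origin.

Part | A | x̄ᵢ | ȳᵢ | A·x̄ᵢ | A·ȳᵢ
plate | 41400.00 | 90.00 | 115.00 | 3726000.00 | 4761000.00
hole 1 | -2464.00 | 143.00 | 67.00 | -352352.00 | -165088.00
hole 2 | -3977.00 | 87.50 | 131.50 | -347987.50 | -522975.50
Σ | 34959.00 |  |  | 3025660.50 | 4072936.50
x_c = 3025660.50 / 34959.00 = 86.55 in
y_c = 4072936.50 / 34959.00 = 116.51 in

x_c = 86.55 in, y_c = 116.51 in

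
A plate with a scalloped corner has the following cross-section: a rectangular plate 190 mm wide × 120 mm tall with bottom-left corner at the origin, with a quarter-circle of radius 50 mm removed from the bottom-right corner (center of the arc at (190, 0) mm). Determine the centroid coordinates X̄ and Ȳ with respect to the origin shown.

plate: A = 190 × 120 = 22800.00, centroid at (95.00, 60.00).
removed quarter-circle: A = −¼π·50² = -1963.50, centroid at (168.78, 21.22).
ΣA = 20836.50 mm², ΣAX̄ = 1834602.54 mm³, ΣAȲ = 1326333.33 mm³.
X̄ = 1834602.54/20836.50 = 88.05 mm; Ȳ = 1326333.33/20836.50 = 63.65 mm.

X̄ = 88.05 mm, Ȳ = 63.65 mm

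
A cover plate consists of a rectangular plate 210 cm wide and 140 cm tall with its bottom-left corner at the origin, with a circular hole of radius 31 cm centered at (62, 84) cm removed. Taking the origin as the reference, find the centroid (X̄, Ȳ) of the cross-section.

X̄ = 109.92 cm, Ȳ = 68.40 cm

Part | A | x̄ᵢ | ȳᵢ | A·x̄ᵢ | A·ȳᵢ
plate | 29400.00 | 105.00 | 70.00 | 3087000.00 | 2058000.00
hole | -3019.07 | 62.00 | 84.00 | -187182.37 | -253601.93
Σ | 26380.93 |  |  | 2899817.63 | 1804398.07
X̄ = 2899817.63 / 26380.93 = 109.92 cm
Ȳ = 1804398.07 / 26380.93 = 68.40 cm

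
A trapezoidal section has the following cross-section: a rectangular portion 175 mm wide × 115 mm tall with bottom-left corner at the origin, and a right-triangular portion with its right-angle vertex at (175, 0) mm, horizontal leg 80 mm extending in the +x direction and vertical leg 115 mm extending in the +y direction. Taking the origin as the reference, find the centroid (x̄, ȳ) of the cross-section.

x̄ = 108.74 mm, ȳ = 53.93 mm

Part | A | x̄ᵢ | ȳᵢ | A·x̄ᵢ | A·ȳᵢ
rectangular portion | 20125.00 | 87.50 | 57.50 | 1760937.50 | 1157187.50
triangular portion | 4600.00 | 201.67 | 38.33 | 927666.67 | 176333.33
Σ | 24725.00 |  |  | 2688604.17 | 1333520.83
x̄ = 2688604.17 / 24725.00 = 108.74 mm
ȳ = 1333520.83 / 24725.00 = 53.93 mm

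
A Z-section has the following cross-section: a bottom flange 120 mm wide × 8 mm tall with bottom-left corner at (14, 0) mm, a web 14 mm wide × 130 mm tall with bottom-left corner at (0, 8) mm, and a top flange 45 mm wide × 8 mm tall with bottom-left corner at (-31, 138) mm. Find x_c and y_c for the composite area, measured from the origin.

x_c = 25.71 mm, y_c = 59.82 mm

bottom flange: A = 120 × 8 = 960.00, centroid at (74.00, 4.00).
web: A = 14 × 130 = 1820.00, centroid at (7.00, 73.00).
top flange: A = 45 × 8 = 360.00, centroid at (-8.50, 142.00).
ΣA = 3140.00 mm²
ΣAx_c = (960.00)(74.00) + (1820.00)(7.00) + (360.00)(-8.50) = 80720.00 mm³
ΣAy_c = (960.00)(4.00) + (1820.00)(73.00) + (360.00)(142.00) = 187820.00 mm³
x_c = 80720.00 / 3140.00 = 25.71 mm
y_c = 187820.00 / 3140.00 = 59.82 mm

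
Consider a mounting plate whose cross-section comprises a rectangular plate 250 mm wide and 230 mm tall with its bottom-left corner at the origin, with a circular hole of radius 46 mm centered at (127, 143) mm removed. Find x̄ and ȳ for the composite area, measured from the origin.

Part | A | x̄ᵢ | ȳᵢ | A·x̄ᵢ | A·ȳᵢ
plate | 57500.00 | 125.00 | 115.00 | 7187500.00 | 6612500.00
hole | -6647.61 | 127.00 | 143.00 | -844246.48 | -950608.24
Σ | 50852.39 |  |  | 6343253.52 | 5661891.76
x̄ = 6343253.52 / 50852.39 = 124.74 mm
ȳ = 5661891.76 / 50852.39 = 111.34 mm

x̄ = 124.74 mm, ȳ = 111.34 mm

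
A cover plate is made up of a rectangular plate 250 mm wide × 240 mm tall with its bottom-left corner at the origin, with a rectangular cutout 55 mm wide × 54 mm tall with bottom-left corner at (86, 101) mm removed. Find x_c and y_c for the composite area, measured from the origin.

plate: A = 250 × 240 = 60000.00, centroid at (125.00, 120.00).
hole: A = −(55 × 54) = -2970.00, centroid at (113.50, 128.00).
ΣA = 57030.00 mm², ΣAx_c = 7162905.00 mm³, ΣAy_c = 6819840.00 mm³.
x_c = 7162905.00/57030.00 = 125.60 mm; y_c = 6819840.00/57030.00 = 119.58 mm.

x_c = 125.60 mm, y_c = 119.58 mm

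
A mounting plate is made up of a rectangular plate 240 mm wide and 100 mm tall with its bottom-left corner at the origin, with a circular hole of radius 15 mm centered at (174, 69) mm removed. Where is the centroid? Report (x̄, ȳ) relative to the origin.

plate: A = 240 × 100 = 24000.00, centroid at (120.00, 50.00).
hole: A = −π·15² = -706.86, centroid at (174.00, 69.00).
ΣA = 23293.14 mm²
ΣAx̄ = (24000.00)(120.00) + (-706.86)(174.00) = 2757006.65 mm³
ΣAȳ = (24000.00)(50.00) + (-706.86)(69.00) = 1151226.77 mm³
x̄ = 2757006.65 / 23293.14 = 118.36 mm
ȳ = 1151226.77 / 23293.14 = 49.42 mm

x̄ = 118.36 mm, ȳ = 49.42 mm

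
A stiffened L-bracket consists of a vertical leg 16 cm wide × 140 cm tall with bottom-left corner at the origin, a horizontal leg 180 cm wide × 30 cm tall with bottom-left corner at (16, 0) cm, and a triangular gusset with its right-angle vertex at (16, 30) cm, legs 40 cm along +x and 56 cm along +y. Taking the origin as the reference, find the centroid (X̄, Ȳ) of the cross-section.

vertical leg: A = 16 × 140 = 2240.00, centroid at (8.00, 70.00).
horizontal leg: A = 180 × 30 = 5400.00, centroid at (106.00, 15.00).
gusset: A = ½·40·56 = 1120.00, centroid at (29.33, 48.67).
ΣA = 8760.00 cm², ΣAX̄ = 623173.33 cm³, ΣAȲ = 292306.67 cm³.
X̄ = 623173.33/8760.00 = 71.14 cm; Ȳ = 292306.67/8760.00 = 33.37 cm.

X̄ = 71.14 cm, Ȳ = 33.37 cm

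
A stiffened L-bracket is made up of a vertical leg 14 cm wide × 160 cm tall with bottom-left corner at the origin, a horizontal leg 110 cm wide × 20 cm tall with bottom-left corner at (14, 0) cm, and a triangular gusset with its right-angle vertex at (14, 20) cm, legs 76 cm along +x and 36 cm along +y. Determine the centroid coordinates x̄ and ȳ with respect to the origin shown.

vertical leg: A = 14 × 160 = 2240.00, centroid at (7.00, 80.00).
horizontal leg: A = 110 × 20 = 2200.00, centroid at (69.00, 10.00).
gusset: A = ½·76·36 = 1368.00, centroid at (39.33, 32.00).
ΣA = 5808.00 cm²
ΣAx̄ = (2240.00)(7.00) + (2200.00)(69.00) + (1368.00)(39.33) = 221288.00 cm³
ΣAȳ = (2240.00)(80.00) + (2200.00)(10.00) + (1368.00)(32.00) = 244976.00 cm³
x̄ = 221288.00 / 5808.00 = 38.10 cm
ȳ = 244976.00 / 5808.00 = 42.18 cm

x̄ = 38.10 cm, ȳ = 42.18 cm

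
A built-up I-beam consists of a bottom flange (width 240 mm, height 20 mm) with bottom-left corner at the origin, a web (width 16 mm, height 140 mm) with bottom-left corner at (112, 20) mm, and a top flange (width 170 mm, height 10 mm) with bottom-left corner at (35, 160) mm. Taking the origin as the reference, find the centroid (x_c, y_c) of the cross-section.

x_c = 120.00 mm, y_c = 60.65 mm

bottom flange: A = 240 × 20 = 4800.00, centroid at (120.00, 10.00).
web: A = 16 × 140 = 2240.00, centroid at (120.00, 90.00).
top flange: A = 170 × 10 = 1700.00, centroid at (120.00, 165.00).
ΣA = 8740.00 mm², ΣAx_c = 1048800.00 mm³, ΣAy_c = 530100.00 mm³.
x_c = 1048800.00/8740.00 = 120.00 mm; y_c = 530100.00/8740.00 = 60.65 mm.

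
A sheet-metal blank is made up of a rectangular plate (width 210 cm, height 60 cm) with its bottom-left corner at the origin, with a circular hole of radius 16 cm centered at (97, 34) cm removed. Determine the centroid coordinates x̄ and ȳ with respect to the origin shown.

x̄ = 105.55 cm, ȳ = 29.73 cm

plate: A = 210 × 60 = 12600.00, centroid at (105.00, 30.00).
hole: A = −π·16² = -804.25, centroid at (97.00, 34.00).
ΣA = 11795.75 cm²
ΣAx̄ = (12600.00)(105.00) + (-804.25)(97.00) = 1244987.97 cm³
ΣAȳ = (12600.00)(30.00) + (-804.25)(34.00) = 350655.58 cm³
x̄ = 1244987.97 / 11795.75 = 105.55 cm
ȳ = 350655.58 / 11795.75 = 29.73 cm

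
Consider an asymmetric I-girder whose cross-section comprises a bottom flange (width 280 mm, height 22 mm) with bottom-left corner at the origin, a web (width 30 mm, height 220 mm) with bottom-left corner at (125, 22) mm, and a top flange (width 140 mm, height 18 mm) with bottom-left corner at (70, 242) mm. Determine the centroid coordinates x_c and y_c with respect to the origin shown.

Part | A | x̄ᵢ | ȳᵢ | A·x̄ᵢ | A·ȳᵢ
bottom flange | 6160.00 | 140.00 | 11.00 | 862400.00 | 67760.00
web | 6600.00 | 140.00 | 132.00 | 924000.00 | 871200.00
top flange | 2520.00 | 140.00 | 251.00 | 352800.00 | 632520.00
Σ | 15280.00 |  |  | 2139200.00 | 1571480.00
x_c = 2139200.00 / 15280.00 = 140.00 mm
y_c = 1571480.00 / 15280.00 = 102.85 mm

x_c = 140.00 mm, y_c = 102.85 mm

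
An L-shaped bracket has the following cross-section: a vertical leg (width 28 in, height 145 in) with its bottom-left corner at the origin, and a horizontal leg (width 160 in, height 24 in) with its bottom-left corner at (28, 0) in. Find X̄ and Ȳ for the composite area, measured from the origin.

vertical leg: A = 28 × 145 = 4060.00, centroid at (14.00, 72.50).
horizontal leg: A = 160 × 24 = 3840.00, centroid at (108.00, 12.00).
ΣA = 7900.00 in², ΣAX̄ = 471560.00 in³, ΣAȲ = 340430.00 in³.
X̄ = 471560.00/7900.00 = 59.69 in; Ȳ = 340430.00/7900.00 = 43.09 in.

X̄ = 59.69 in, Ȳ = 43.09 in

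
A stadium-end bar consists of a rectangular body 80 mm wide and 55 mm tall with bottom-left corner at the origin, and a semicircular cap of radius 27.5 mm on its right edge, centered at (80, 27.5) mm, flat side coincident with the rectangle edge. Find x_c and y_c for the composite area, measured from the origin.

x_c = 50.98 mm, y_c = 27.50 mm

Part | A | x̄ᵢ | ȳᵢ | A·x̄ᵢ | A·ȳᵢ
rectangular body | 4400.00 | 40.00 | 27.50 | 176000.00 | 121000.00
semicircular end | 1187.91 | 91.67 | 27.50 | 108897.76 | 32667.65
Σ | 5587.91 |  |  | 284897.76 | 153667.65
x_c = 284897.76 / 5587.91 = 50.98 mm
y_c = 153667.65 / 5587.91 = 27.50 mm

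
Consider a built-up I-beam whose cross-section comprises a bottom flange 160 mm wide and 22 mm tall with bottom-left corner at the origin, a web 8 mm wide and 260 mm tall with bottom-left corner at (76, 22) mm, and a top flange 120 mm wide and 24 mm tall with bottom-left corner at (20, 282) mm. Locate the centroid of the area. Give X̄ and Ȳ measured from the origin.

X̄ = 80.00 mm, Ȳ = 141.70 mm

bottom flange: A = 160 × 22 = 3520.00, centroid at (80.00, 11.00).
web: A = 8 × 260 = 2080.00, centroid at (80.00, 152.00).
top flange: A = 120 × 24 = 2880.00, centroid at (80.00, 294.00).
ΣA = 8480.00 mm², ΣAX̄ = 678400.00 mm³, ΣAȲ = 1201600.00 mm³.
X̄ = 678400.00/8480.00 = 80.00 mm; Ȳ = 1201600.00/8480.00 = 141.70 mm.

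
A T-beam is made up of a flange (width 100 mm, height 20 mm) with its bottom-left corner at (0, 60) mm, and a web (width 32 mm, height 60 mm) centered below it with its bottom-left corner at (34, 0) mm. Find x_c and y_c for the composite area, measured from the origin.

Part | A | x̄ᵢ | ȳᵢ | A·x̄ᵢ | A·ȳᵢ
web | 1920.00 | 50.00 | 30.00 | 96000.00 | 57600.00
flange | 2000.00 | 50.00 | 70.00 | 100000.00 | 140000.00
Σ | 3920.00 |  |  | 196000.00 | 197600.00
x_c = 196000.00 / 3920.00 = 50.00 mm
y_c = 197600.00 / 3920.00 = 50.41 mm

x_c = 50.00 mm, y_c = 50.41 mm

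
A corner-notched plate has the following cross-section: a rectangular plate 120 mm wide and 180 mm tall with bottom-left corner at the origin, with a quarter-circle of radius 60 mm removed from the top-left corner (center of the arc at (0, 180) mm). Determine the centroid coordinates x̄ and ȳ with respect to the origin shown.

x̄ = 65.20 mm, ȳ = 80.28 mm

plate: A = 120 × 180 = 21600.00, centroid at (60.00, 90.00).
removed quarter-circle: A = −¼π·60² = -2827.43, centroid at (25.46, 154.54).
ΣA = 18772.57 mm²
ΣAx̄ = (21600.00)(60.00) + (-2827.43)(25.46) = 1224000.00 mm³
ΣAȳ = (21600.00)(90.00) + (-2827.43)(154.54) = 1507061.99 mm³
x̄ = 1224000.00 / 18772.57 = 65.20 mm
ȳ = 1507061.99 / 18772.57 = 80.28 mm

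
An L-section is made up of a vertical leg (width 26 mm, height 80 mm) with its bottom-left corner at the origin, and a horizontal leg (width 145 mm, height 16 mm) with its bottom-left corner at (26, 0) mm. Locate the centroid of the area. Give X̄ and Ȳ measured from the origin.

X̄ = 58.08 mm, Ȳ = 23.13 mm

vertical leg: A = 26 × 80 = 2080.00, centroid at (13.00, 40.00).
horizontal leg: A = 145 × 16 = 2320.00, centroid at (98.50, 8.00).
ΣA = 4400.00 mm², ΣAX̄ = 255560.00 mm³, ΣAȲ = 101760.00 mm³.
X̄ = 255560.00/4400.00 = 58.08 mm; Ȳ = 101760.00/4400.00 = 23.13 mm.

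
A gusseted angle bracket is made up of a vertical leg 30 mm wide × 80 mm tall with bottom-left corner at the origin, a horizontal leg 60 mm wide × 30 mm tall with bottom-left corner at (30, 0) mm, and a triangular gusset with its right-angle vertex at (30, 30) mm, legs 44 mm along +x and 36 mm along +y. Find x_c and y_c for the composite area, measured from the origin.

vertical leg: A = 30 × 80 = 2400.00, centroid at (15.00, 40.00).
horizontal leg: A = 60 × 30 = 1800.00, centroid at (60.00, 15.00).
gusset: A = ½·44·36 = 792.00, centroid at (44.67, 42.00).
ΣA = 4992.00 mm², ΣAx_c = 179376.00 mm³, ΣAy_c = 156264.00 mm³.
x_c = 179376.00/4992.00 = 35.93 mm; y_c = 156264.00/4992.00 = 31.30 mm.

x_c = 35.93 mm, y_c = 31.30 mm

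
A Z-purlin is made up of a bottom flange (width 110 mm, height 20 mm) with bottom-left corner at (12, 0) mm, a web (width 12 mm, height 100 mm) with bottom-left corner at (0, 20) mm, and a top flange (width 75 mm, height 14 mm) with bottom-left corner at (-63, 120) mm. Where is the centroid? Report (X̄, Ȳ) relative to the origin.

Part | A | x̄ᵢ | ȳᵢ | A·x̄ᵢ | A·ȳᵢ
bottom flange | 2200.00 | 67.00 | 10.00 | 147400.00 | 22000.00
web | 1200.00 | 6.00 | 70.00 | 7200.00 | 84000.00
top flange | 1050.00 | -25.50 | 127.00 | -26775.00 | 133350.00
Σ | 4450.00 |  |  | 127825.00 | 239350.00
X̄ = 127825.00 / 4450.00 = 28.72 mm
Ȳ = 239350.00 / 4450.00 = 53.79 mm

X̄ = 28.72 mm, Ȳ = 53.79 mm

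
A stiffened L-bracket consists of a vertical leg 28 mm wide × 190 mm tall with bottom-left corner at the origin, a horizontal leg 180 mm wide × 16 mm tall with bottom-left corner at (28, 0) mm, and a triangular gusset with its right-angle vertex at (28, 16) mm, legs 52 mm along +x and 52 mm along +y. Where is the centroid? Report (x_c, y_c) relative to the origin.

x_c = 49.79 mm, y_c = 60.04 mm

vertical leg: A = 28 × 190 = 5320.00, centroid at (14.00, 95.00).
horizontal leg: A = 180 × 16 = 2880.00, centroid at (118.00, 8.00).
gusset: A = ½·52·52 = 1352.00, centroid at (45.33, 33.33).
ΣA = 9552.00 mm², ΣAx_c = 475610.67 mm³, ΣAy_c = 573506.67 mm³.
x_c = 475610.67/9552.00 = 49.79 mm; y_c = 573506.67/9552.00 = 60.04 mm.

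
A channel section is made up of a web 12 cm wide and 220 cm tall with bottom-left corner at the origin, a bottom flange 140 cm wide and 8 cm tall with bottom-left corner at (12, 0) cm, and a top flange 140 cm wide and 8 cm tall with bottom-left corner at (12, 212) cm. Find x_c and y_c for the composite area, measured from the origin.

x_c = 40.89 cm, y_c = 110.00 cm

web: A = 12 × 220 = 2640.00, centroid at (6.00, 110.00).
bottom flange: A = 140 × 8 = 1120.00, centroid at (82.00, 4.00).
top flange: A = 140 × 8 = 1120.00, centroid at (82.00, 216.00).
ΣA = 4880.00 cm²
ΣAx_c = (2640.00)(6.00) + (1120.00)(82.00) + (1120.00)(82.00) = 199520.00 cm³
ΣAy_c = (2640.00)(110.00) + (1120.00)(4.00) + (1120.00)(216.00) = 536800.00 cm³
x_c = 199520.00 / 4880.00 = 40.89 cm
y_c = 536800.00 / 4880.00 = 110.00 cm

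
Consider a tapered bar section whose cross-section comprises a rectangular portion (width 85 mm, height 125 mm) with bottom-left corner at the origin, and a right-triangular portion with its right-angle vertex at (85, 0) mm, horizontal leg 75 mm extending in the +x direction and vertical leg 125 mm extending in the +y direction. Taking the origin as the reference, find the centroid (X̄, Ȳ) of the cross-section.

Part | A | x̄ᵢ | ȳᵢ | A·x̄ᵢ | A·ȳᵢ
rectangular portion | 10625.00 | 42.50 | 62.50 | 451562.50 | 664062.50
triangular portion | 4687.50 | 110.00 | 41.67 | 515625.00 | 195312.50
Σ | 15312.50 |  |  | 967187.50 | 859375.00
X̄ = 967187.50 / 15312.50 = 63.16 mm
Ȳ = 859375.00 / 15312.50 = 56.12 mm

X̄ = 63.16 mm, Ȳ = 56.12 mm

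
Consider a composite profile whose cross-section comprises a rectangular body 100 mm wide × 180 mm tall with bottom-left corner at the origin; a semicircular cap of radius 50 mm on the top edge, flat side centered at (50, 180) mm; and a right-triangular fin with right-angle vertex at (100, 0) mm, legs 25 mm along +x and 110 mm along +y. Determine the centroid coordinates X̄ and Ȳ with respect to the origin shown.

Part | A | x̄ᵢ | ȳᵢ | A·x̄ᵢ | A·ȳᵢ
rectangular body | 18000.00 | 50.00 | 90.00 | 900000.00 | 1620000.00
semicircular top | 3926.99 | 50.00 | 201.22 | 196349.54 | 790191.68
triangular fin | 1375.00 | 108.33 | 36.67 | 148958.33 | 50416.67
Σ | 23301.99 |  |  | 1245307.87 | 2460608.35
X̄ = 1245307.87 / 23301.99 = 53.44 mm
Ȳ = 2460608.35 / 23301.99 = 105.60 mm

X̄ = 53.44 mm, Ȳ = 105.60 mm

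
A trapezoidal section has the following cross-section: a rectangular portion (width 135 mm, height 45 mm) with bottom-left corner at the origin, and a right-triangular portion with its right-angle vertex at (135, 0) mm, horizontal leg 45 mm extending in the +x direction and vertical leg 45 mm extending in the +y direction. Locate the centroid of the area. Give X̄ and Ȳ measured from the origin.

X̄ = 79.29 mm, Ȳ = 21.43 mm

rectangular portion: A = 135 × 45 = 6075.00, centroid at (67.50, 22.50).
triangular portion: A = ½·45·45 = 1012.50, centroid at (150.00, 15.00).
ΣA = 7087.50 mm²
ΣAX̄ = (6075.00)(67.50) + (1012.50)(150.00) = 561937.50 mm³
ΣAȲ = (6075.00)(22.50) + (1012.50)(15.00) = 151875.00 mm³
X̄ = 561937.50 / 7087.50 = 79.29 mm
Ȳ = 151875.00 / 7087.50 = 21.43 mm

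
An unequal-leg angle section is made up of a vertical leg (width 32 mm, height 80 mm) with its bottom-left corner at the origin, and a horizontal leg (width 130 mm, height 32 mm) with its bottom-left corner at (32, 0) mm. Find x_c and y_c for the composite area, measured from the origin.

Part | A | x̄ᵢ | ȳᵢ | A·x̄ᵢ | A·ȳᵢ
vertical leg | 2560.00 | 16.00 | 40.00 | 40960.00 | 102400.00
horizontal leg | 4160.00 | 97.00 | 16.00 | 403520.00 | 66560.00
Σ | 6720.00 |  |  | 444480.00 | 168960.00
x_c = 444480.00 / 6720.00 = 66.14 mm
y_c = 168960.00 / 6720.00 = 25.14 mm

x_c = 66.14 mm, y_c = 25.14 mm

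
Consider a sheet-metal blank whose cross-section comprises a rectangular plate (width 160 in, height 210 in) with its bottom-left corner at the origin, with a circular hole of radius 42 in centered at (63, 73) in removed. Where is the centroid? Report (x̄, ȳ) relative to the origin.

Part | A | x̄ᵢ | ȳᵢ | A·x̄ᵢ | A·ȳᵢ
plate | 33600.00 | 80.00 | 105.00 | 2688000.00 | 3528000.00
hole | -5541.77 | 63.00 | 73.00 | -349131.47 | -404549.17
Σ | 28058.23 |  |  | 2338868.53 | 3123450.83
x̄ = 2338868.53 / 28058.23 = 83.36 in
ȳ = 3123450.83 / 28058.23 = 111.32 in

x̄ = 83.36 in, ȳ = 111.32 in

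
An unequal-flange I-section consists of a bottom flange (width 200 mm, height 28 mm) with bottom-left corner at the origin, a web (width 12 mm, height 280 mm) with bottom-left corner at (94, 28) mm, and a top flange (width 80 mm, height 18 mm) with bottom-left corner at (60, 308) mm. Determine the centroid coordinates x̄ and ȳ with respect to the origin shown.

x̄ = 100.00 mm, ȳ = 105.71 mm

Part | A | x̄ᵢ | ȳᵢ | A·x̄ᵢ | A·ȳᵢ
bottom flange | 5600.00 | 100.00 | 14.00 | 560000.00 | 78400.00
web | 3360.00 | 100.00 | 168.00 | 336000.00 | 564480.00
top flange | 1440.00 | 100.00 | 317.00 | 144000.00 | 456480.00
Σ | 10400.00 |  |  | 1040000.00 | 1099360.00
x̄ = 1040000.00 / 10400.00 = 100.00 mm
ȳ = 1099360.00 / 10400.00 = 105.71 mm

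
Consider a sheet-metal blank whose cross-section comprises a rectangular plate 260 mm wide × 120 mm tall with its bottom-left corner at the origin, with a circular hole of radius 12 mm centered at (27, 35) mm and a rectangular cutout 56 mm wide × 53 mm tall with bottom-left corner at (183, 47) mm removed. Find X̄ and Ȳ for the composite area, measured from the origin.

Part | A | x̄ᵢ | ȳᵢ | A·x̄ᵢ | A·ȳᵢ
plate | 31200.00 | 130.00 | 60.00 | 4056000.00 | 1872000.00
hole 1 | -452.39 | 27.00 | 35.00 | -12214.51 | -15833.63
hole 2 | -2968.00 | 211.00 | 73.50 | -626248.00 | -218148.00
Σ | 27779.61 |  |  | 3417537.49 | 1638018.37
X̄ = 3417537.49 / 27779.61 = 123.02 mm
Ȳ = 1638018.37 / 27779.61 = 58.96 mm

X̄ = 123.02 mm, Ȳ = 58.96 mm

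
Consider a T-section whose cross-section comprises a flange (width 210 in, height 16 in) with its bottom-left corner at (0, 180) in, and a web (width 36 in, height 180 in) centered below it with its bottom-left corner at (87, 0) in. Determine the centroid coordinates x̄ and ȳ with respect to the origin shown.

x̄ = 105.00 in, ȳ = 123.46 in

web: A = 36 × 180 = 6480.00, centroid at (105.00, 90.00).
flange: A = 210 × 16 = 3360.00, centroid at (105.00, 188.00).
ΣA = 9840.00 in², ΣAx̄ = 1033200.00 in³, ΣAȳ = 1214880.00 in³.
x̄ = 1033200.00/9840.00 = 105.00 in; ȳ = 1214880.00/9840.00 = 123.46 in.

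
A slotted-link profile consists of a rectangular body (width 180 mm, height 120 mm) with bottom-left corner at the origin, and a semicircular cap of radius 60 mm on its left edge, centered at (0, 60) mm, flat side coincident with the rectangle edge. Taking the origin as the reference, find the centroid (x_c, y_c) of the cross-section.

Part | A | x̄ᵢ | ȳᵢ | A·x̄ᵢ | A·ȳᵢ
rectangular body | 21600.00 | 90.00 | 60.00 | 1944000.00 | 1296000.00
semicircular end | 5654.87 | -25.46 | 60.00 | -144000.00 | 339292.01
Σ | 27254.87 |  |  | 1800000.00 | 1635292.01
x_c = 1800000.00 / 27254.87 = 66.04 mm
y_c = 1635292.01 / 27254.87 = 60.00 mm

x_c = 66.04 mm, y_c = 60.00 mm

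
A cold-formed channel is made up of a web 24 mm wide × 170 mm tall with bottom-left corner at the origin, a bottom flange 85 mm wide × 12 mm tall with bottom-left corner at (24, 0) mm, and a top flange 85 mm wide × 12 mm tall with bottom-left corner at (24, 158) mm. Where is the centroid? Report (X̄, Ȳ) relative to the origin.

web: A = 24 × 170 = 4080.00, centroid at (12.00, 85.00).
bottom flange: A = 85 × 12 = 1020.00, centroid at (66.50, 6.00).
top flange: A = 85 × 12 = 1020.00, centroid at (66.50, 164.00).
ΣA = 6120.00 mm², ΣAX̄ = 184620.00 mm³, ΣAȲ = 520200.00 mm³.
X̄ = 184620.00/6120.00 = 30.17 mm; Ȳ = 520200.00/6120.00 = 85.00 mm.

X̄ = 30.17 mm, Ȳ = 85.00 mm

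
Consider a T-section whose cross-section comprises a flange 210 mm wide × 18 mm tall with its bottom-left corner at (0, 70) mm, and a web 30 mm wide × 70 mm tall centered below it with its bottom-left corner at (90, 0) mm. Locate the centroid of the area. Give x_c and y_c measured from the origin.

x_c = 105.00 mm, y_c = 63.29 mm

web: A = 30 × 70 = 2100.00, centroid at (105.00, 35.00).
flange: A = 210 × 18 = 3780.00, centroid at (105.00, 79.00).
ΣA = 5880.00 mm²
ΣAx_c = (2100.00)(105.00) + (3780.00)(105.00) = 617400.00 mm³
ΣAy_c = (2100.00)(35.00) + (3780.00)(79.00) = 372120.00 mm³
x_c = 617400.00 / 5880.00 = 105.00 mm
y_c = 372120.00 / 5880.00 = 63.29 mm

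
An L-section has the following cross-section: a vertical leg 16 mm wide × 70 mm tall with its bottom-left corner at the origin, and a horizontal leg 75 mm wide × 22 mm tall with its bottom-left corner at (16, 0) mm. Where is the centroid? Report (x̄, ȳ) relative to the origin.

vertical leg: A = 16 × 70 = 1120.00, centroid at (8.00, 35.00).
horizontal leg: A = 75 × 22 = 1650.00, centroid at (53.50, 11.00).
ΣA = 2770.00 mm², ΣAx̄ = 97235.00 mm³, ΣAȳ = 57350.00 mm³.
x̄ = 97235.00/2770.00 = 35.10 mm; ȳ = 57350.00/2770.00 = 20.70 mm.

x̄ = 35.10 mm, ȳ = 20.70 mm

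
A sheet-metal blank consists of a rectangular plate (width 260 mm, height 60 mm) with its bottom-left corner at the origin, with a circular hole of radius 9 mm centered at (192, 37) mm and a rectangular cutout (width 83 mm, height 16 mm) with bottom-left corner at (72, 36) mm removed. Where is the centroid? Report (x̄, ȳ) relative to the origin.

x̄ = 130.44 mm, ȳ = 28.55 mm

plate: A = 260 × 60 = 15600.00, centroid at (130.00, 30.00).
hole 1: A = −π·9² = -254.47, centroid at (192.00, 37.00).
hole 2: A = −(83 × 16) = -1328.00, centroid at (113.50, 44.00).
ΣA = 14017.53 mm²
ΣAx̄ = (15600.00)(130.00) + (-254.47)(192.00) + (-1328.00)(113.50) = 1828413.95 mm³
ΣAȳ = (15600.00)(30.00) + (-254.47)(37.00) + (-1328.00)(44.00) = 400152.65 mm³
x̄ = 1828413.95 / 14017.53 = 130.44 mm
ȳ = 400152.65 / 14017.53 = 28.55 mm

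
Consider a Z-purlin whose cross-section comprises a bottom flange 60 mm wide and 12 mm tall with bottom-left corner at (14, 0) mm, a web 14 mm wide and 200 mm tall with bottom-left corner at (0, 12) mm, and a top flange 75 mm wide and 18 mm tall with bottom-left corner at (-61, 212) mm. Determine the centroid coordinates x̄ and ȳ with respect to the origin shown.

Part | A | x̄ᵢ | ȳᵢ | A·x̄ᵢ | A·ȳᵢ
bottom flange | 720.00 | 44.00 | 6.00 | 31680.00 | 4320.00
web | 2800.00 | 7.00 | 112.00 | 19600.00 | 313600.00
top flange | 1350.00 | -23.50 | 221.00 | -31725.00 | 298350.00
Σ | 4870.00 |  |  | 19555.00 | 616270.00
x̄ = 19555.00 / 4870.00 = 4.02 mm
ȳ = 616270.00 / 4870.00 = 126.54 mm

x̄ = 4.02 mm, ȳ = 126.54 mm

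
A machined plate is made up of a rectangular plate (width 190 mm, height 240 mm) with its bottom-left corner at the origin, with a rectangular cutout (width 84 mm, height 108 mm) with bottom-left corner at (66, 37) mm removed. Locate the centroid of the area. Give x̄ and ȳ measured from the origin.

x̄ = 91.77 mm, ȳ = 127.20 mm

Part | A | x̄ᵢ | ȳᵢ | A·x̄ᵢ | A·ȳᵢ
plate | 45600.00 | 95.00 | 120.00 | 4332000.00 | 5472000.00
hole | -9072.00 | 108.00 | 91.00 | -979776.00 | -825552.00
Σ | 36528.00 |  |  | 3352224.00 | 4646448.00
x̄ = 3352224.00 / 36528.00 = 91.77 mm
ȳ = 4646448.00 / 36528.00 = 127.20 mm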